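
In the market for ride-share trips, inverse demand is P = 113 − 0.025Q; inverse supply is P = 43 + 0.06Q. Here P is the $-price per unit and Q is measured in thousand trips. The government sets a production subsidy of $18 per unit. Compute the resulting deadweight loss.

$1905.88 thousand

Competitive equilibrium: 113 − 0.025Q = 43 + 0.06Q → Q* = 823.5294, P* = 92.4118.
The subsidy lowers effective supply by 18: P = 25 + 0.06Q.
New quantity: 113 − 0.025Q = 25 + 0.06Q → Q' = 1035.2941.
Overproduction ΔQ = 1035.2941 − 823.5294 = 211.7647; wedge = subsidy = 18.
The triangle = ½ × 211.7647 × 18 = $1905.88 thousand.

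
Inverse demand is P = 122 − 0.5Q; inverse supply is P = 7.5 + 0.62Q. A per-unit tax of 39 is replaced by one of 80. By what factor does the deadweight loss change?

Competitive equilibrium: 122 − 0.5Q = 7.5 + 0.62Q → Q* = 102.2321, P* = 70.8839.
For a per-unit tax t: ΔQ = t/1.12, so DWL = ½·t·(t/1.12) = t²/2.24.
At t = 39: DWL = 679.018. At t = 80: DWL = 2857.143.
Ratio = (80/39)² = 4.208.

4.208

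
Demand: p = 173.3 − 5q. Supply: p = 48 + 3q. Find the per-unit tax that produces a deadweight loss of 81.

Competitive equilibrium: 173.3 − 5q = 48 + 3q → q* = 15.6625, p* = 94.9875.
A tax t gives Δq = t/8 and wedge t, so DWL = t²/16.
t²/16 = 81 → t² = 1296 → t = 36.

36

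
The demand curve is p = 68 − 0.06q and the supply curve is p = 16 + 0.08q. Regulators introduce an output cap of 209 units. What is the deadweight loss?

1846.81

Competitive equilibrium: 68 − 0.06q = 16 + 0.08q → q* = 371.4286, p* = 45.7143.
At q = 209: demand price = 68 − 0.06·209 = 55.46; supply price = 16 + 0.08·209 = 32.72.
Δq = 371.4286 − 209 = 162.4286; wedge = 55.46 − 32.72 = 22.74.
DWL = ½ × 162.4286 × 22.74 = 1846.81.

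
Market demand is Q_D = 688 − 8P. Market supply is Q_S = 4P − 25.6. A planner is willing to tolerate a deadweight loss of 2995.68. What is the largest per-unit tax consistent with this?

47.4

In inverse form: demand P = 86 − 0.125Q, supply P = 6.4 + 0.25Q.
Competitive equilibrium: 86 − 0.125Q = 6.4 + 0.25Q → Q* = 212.2667, P* = 59.4667.
A tax t gives ΔQ = t/0.375 and wedge t, so DWL = t²/0.75.
t²/0.75 = 2995.68 → t² = 2246.76 → t = 47.4.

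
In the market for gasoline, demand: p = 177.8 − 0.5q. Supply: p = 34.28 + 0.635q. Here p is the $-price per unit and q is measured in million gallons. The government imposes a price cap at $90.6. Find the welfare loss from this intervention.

$809 million

Competitive equilibrium: 177.8 − 0.5q = 34.28 + 0.635q → q* = 126.4493, p* = 114.5753.
At the ceiling p = 90.6, quantity supplied = (90.6 − 34.28)/0.635 = 88.6929.
Willingness to pay at q' = 88.6929: 177.8 − 0.5·88.6929 = 133.4536.
Δq = 126.4493 − 88.6929 = 37.7564; wedge = 133.4536 − 90.6 = 42.8536.
Welfare loss = ½ × 37.7564 × 42.8536 = $809 million.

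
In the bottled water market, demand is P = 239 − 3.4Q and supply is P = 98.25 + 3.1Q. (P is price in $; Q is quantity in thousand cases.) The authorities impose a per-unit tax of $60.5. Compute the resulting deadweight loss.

Competitive equilibrium: 239 − 3.4Q = 98.25 + 3.1Q → Q* = 21.65385, P* = 165.37692.
With the tax, the buyer price exceeds the seller price by 60.5: (239 − 3.4Q) − (98.25 + 3.1Q) = 60.5 → Q' = 12.34615.
ΔQ = 21.65385 − 12.34615 = 9.3077; the wedge equals the tax, 60.5.
Welfare loss = ½ × 9.3077 × 60.5 = $281.56 thousand.

$281.56 thousand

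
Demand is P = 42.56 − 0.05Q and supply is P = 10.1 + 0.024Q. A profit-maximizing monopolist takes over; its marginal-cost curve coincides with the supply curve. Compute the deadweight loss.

Competitive equilibrium: 42.56 − 0.05Q = 10.1 + 0.024Q → Q* = 438.6486, P* = 20.6276.
Marginal revenue: MR = 42.56 − 0.1Q. Set MR = MC: 42.56 − 0.1Q = 10.1 + 0.024Q → Q_m = 261.7742.
Price P_m = 42.56 − 0.05·261.7742 = 29.4713; MC(Q_m) = 10.1 + 0.024·261.7742 = 16.3826.
Competitive Q* = 438.6486, so ΔQ = 176.8744; wedge = 29.4713 − 16.3826 = 13.0887.
DWL = ½ × 176.8744 × 13.0887 = 1157.53.

1157.53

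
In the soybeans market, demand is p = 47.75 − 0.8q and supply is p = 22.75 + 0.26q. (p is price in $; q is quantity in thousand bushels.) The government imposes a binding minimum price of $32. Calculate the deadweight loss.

$8.05 thousand

Competitive equilibrium: 47.75 − 0.8q = 22.75 + 0.26q → q* = 23.5849, p* = 28.8821.
At the floor p = 32, quantity demanded = (47.75 − 32)/0.8 = 19.6875.
Sellers' marginal cost at q' = 19.6875: 22.75 + 0.26·19.6875 = 27.8688.
Δq = 23.5849 − 19.6875 = 3.8974; wedge = 32 − 27.8688 = 4.1312.
The triangle = ½ × 3.8974 × 4.1312 = $8.05 thousand.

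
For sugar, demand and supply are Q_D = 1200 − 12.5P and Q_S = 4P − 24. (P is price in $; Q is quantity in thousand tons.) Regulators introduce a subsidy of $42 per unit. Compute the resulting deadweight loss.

In inverse form: demand P = 96 − 0.08Q, supply P = 6 + 0.25Q.
Competitive equilibrium: 96 − 0.08Q = 6 + 0.25Q → Q* = 272.7273, P* = 74.1818.
The subsidy lowers effective supply by 42: P = 0.25Q − 36.
New quantity: 96 − 0.08Q = 0.25Q − 36 → Q' = 400.
Overproduction ΔQ = 400 − 272.7273 = 127.2727; wedge = subsidy = 42.
Deadweight loss = ½ × 127.2727 × 42 = $2672.73 thousand.

$2672.73 thousand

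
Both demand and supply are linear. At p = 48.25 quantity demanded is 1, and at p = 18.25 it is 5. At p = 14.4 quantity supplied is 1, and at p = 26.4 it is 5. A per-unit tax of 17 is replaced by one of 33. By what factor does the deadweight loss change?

Demand slope = (18.25 − 48.25)/(5 − 1) = −7.5, so p = 55.75 − 7.5q.
Supply slope = (26.4 − 14.4)/(5 − 1) = 3, so p = 11.4 + 3q.
Competitive equilibrium: 55.75 − 7.5q = 11.4 + 3q → q* = 4.2238, p* = 24.0714.
For a per-unit tax t: Δq = t/10.5, so DWL = ½·t·(t/10.5) = t²/21.
At t = 17: DWL = 13.762. At t = 33: DWL = 51.857.
Ratio = (33/17)² = 3.768.

3.768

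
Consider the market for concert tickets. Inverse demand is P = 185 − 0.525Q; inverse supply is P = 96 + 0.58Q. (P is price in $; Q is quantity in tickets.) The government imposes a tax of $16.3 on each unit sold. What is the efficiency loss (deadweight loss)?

Competitive equilibrium: 185 − 0.525Q = 96 + 0.58Q → Q* = 80.543, P* = 142.7149.
With the tax, the buyer price exceeds the seller price by 16.3: (185 − 0.525Q) − (96 + 0.58Q) = 16.3 → Q' = 65.7919.
ΔQ = 80.543 − 65.7919 = 14.7511; the wedge equals the tax, 16.3.
Welfare loss = ½ × 14.7511 × 16.3 = $120.22.

$120.22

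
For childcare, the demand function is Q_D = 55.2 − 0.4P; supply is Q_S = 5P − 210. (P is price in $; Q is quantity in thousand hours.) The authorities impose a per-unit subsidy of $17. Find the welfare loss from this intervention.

In inverse form: demand P = 138 − 2.5Q, supply P = 42 + 0.2Q.
Competitive equilibrium: 138 − 2.5Q = 42 + 0.2Q → Q* = 35.5556, P* = 49.1111.
The subsidy lowers effective supply by 17: P = 25 + 0.2Q.
New quantity: 138 − 2.5Q = 25 + 0.2Q → Q' = 41.8519.
Overproduction ΔQ = 41.8519 − 35.5556 = 6.2963; wedge = subsidy = 17.
The triangle = ½ × 6.2963 × 17 = $53.52 thousand.

$53.52 thousand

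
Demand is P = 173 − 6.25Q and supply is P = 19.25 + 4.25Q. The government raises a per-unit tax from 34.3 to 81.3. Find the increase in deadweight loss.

258.72

Competitive equilibrium: 173 − 6.25Q = 19.25 + 4.25Q → Q* = 14.6429, P* = 81.4821.
For a per-unit tax t: ΔQ = t/10.5, so DWL = ½·t·(t/10.5) = t²/21.
At t = 34.3: DWL = 56.023. At t = 81.3: DWL = 314.747.
Increase = 314.747 − 56.023 = 258.72.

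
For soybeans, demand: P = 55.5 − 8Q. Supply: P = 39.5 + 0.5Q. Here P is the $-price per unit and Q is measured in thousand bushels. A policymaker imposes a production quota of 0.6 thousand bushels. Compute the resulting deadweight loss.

$6.99 thousand

Competitive equilibrium: 55.5 − 8Q = 39.5 + 0.5Q → Q* = 1.8824, P* = 40.4412.
At Q = 0.6: demand price = 55.5 − 8·0.6 = 50.7; supply price = 39.5 + 0.5·0.6 = 39.8.
ΔQ = 1.8824 − 0.6 = 1.2824; wedge = 50.7 − 39.8 = 10.9.
DWL = ½ × 1.2824 × 10.9 = $6.99 thousand.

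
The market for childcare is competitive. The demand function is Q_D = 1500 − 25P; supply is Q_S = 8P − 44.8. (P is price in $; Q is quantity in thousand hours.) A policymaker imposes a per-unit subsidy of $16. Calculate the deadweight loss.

$775.76 thousand

In inverse form: demand P = 60 − 0.04Q, supply P = 5.6 + 0.125Q.
Competitive equilibrium: 60 − 0.04Q = 5.6 + 0.125Q → Q* = 329.697, P* = 46.8121.
The subsidy lowers effective supply by 16: P = 0.125Q − 10.4.
New quantity: 60 − 0.04Q = 0.125Q − 10.4 → Q' = 426.6667.
Overproduction ΔQ = 426.6667 − 329.697 = 96.9697; wedge = subsidy = 16.
DWL = ½ × 96.9697 × 16 = $775.76 thousand.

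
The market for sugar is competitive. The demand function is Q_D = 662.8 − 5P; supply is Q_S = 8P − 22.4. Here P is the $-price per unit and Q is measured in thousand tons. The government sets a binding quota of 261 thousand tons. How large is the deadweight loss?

In inverse form: demand P = 132.56 − 0.2Q, supply P = 2.8 + 0.125Q.
Competitive equilibrium: 132.56 − 0.2Q = 2.8 + 0.125Q → Q* = 399.2615, P* = 52.7077.
At Q = 261: demand price = 132.56 − 0.2·261 = 80.36; supply price = 2.8 + 0.125·261 = 35.425.
ΔQ = 399.2615 − 261 = 138.2615; wedge = 80.36 − 35.425 = 44.935.
The triangle = ½ × 138.2615 × 44.935 = $3106.39 thousand.

$3106.39 thousand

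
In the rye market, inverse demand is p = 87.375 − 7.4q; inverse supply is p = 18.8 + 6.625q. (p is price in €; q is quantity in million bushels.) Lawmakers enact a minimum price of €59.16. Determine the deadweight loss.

Competitive equilibrium: 87.375 − 7.4q = 18.8 + 6.625q → q* = 4.8895, p* = 51.1928.
At the floor p = 59.16, quantity demanded = (87.375 − 59.16)/7.4 = 3.8128.
Sellers' marginal cost at q' = 3.8128: 18.8 + 6.625·3.8128 = 44.0598.
Δq = 4.8895 − 3.8128 = 1.0767; wedge = 59.16 − 44.0598 = 15.1002.
The triangle = ½ × 1.0767 × 15.1002 = €8.13 million.

€8.13 million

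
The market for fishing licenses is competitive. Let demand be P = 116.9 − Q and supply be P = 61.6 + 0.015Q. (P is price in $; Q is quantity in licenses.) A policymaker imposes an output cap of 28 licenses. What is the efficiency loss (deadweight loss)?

Competitive equilibrium: 116.9 − Q = 61.6 + 0.015Q → Q* = 54.4828, P* = 62.4172.
At Q = 28: demand price = 116.9 − 1·28 = 88.9; supply price = 61.6 + 0.015·28 = 62.02.
ΔQ = 54.4828 − 28 = 26.4828; wedge = 88.9 − 62.02 = 26.88.
The triangle = ½ × 26.4828 × 26.88 = $355.93.

$355.93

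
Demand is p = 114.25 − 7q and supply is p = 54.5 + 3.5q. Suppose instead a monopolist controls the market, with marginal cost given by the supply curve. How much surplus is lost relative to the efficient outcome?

27.20

Competitive equilibrium: 114.25 − 7q = 54.5 + 3.5q → q* = 5.6905, p* = 74.4167.
Marginal revenue: MR = 114.25 − 14q. Set MR = MC: 114.25 − 14q = 54.5 + 3.5q → q_m = 3.4143.
Price p_m = 114.25 − 7·3.4143 = 90.3499; MC(q_m) = 54.5 + 3.5·3.4143 = 66.4501.
Competitive q* = 5.6905, so Δq = 2.2762; wedge = 90.3499 − 66.4501 = 23.8998.
Deadweight loss = ½ × 2.2762 × 23.8998 = 27.20.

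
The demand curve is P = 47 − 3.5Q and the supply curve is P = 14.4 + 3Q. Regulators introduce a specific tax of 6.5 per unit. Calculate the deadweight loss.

3.25

Competitive equilibrium: 47 − 3.5Q = 14.4 + 3Q → Q* = 5.0154, P* = 29.4462.
With the tax, the buyer price exceeds the seller price by 6.5: (47 − 3.5Q) − (14.4 + 3Q) = 6.5 → Q' = 4.0154.
ΔQ = 5.0154 − 4.0154 = 1; the wedge equals the tax, 6.5.
The triangle = ½ × 1 × 6.5 = 3.25.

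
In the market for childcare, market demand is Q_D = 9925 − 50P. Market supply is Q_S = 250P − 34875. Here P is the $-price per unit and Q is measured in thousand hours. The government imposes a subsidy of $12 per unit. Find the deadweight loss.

In inverse form: demand P = 198.5 − 0.02Q, supply P = 139.5 + 0.004Q.
Competitive equilibrium: 198.5 − 0.02Q = 139.5 + 0.004Q → Q* = 2458.3333, P* = 149.3333.
The subsidy lowers effective supply by 12: P = 127.5 + 0.004Q.
New quantity: 198.5 − 0.02Q = 127.5 + 0.004Q → Q' = 2958.3333.
Overproduction ΔQ = 2958.3333 − 2458.3333 = 500; wedge = subsidy = 12.
Welfare loss = ½ × 500 × 12 = $3000 thousand.

$3000 thousand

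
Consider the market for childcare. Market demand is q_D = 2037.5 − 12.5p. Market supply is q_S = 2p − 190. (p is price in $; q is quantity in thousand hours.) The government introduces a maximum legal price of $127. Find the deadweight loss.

In inverse form: demand p = 163 − 0.08q, supply p = 95 + 0.5q.
Competitive equilibrium: 163 − 0.08q = 95 + 0.5q → q* = 117.2414, p* = 153.6207.
At the ceiling p = 127, quantity supplied = (127 − 95)/0.5 = 64.
Willingness to pay at q' = 64: 163 − 0.08·64 = 157.88.
Δq = 117.2414 − 64 = 53.2414; wedge = 157.88 − 127 = 30.88.
Welfare loss = ½ × 53.2414 × 30.88 = $822.05 thousand.

$822.05 thousand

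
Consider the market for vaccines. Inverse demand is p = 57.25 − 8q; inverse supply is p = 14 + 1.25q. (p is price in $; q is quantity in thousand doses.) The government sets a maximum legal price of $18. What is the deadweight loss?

Competitive equilibrium: 57.25 − 8q = 14 + 1.25q → q* = 4.6757, p* = 19.8446.
At the ceiling p = 18, quantity supplied = (18 − 14)/1.25 = 3.2.
Willingness to pay at q' = 3.2: 57.25 − 8·3.2 = 31.65.
Δq = 4.6757 − 3.2 = 1.4757; wedge = 31.65 − 18 = 13.65.
Deadweight loss = ½ × 1.4757 × 13.65 = $10.07 thousand.

$10.07 thousand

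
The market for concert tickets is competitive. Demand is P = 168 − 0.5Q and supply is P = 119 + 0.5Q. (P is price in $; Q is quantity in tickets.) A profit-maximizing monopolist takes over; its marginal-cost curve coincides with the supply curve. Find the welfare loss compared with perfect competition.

Competitive equilibrium: 168 − 0.5Q = 119 + 0.5Q → Q* = 49, P* = 143.5.
Marginal revenue: MR = 168 − Q. Set MR = MC: 168 − Q = 119 + 0.5Q → Q_m = 32.6667.
Price P_m = 168 − 0.5·32.6667 = 151.6667; MC(Q_m) = 119 + 0.5·32.6667 = 135.3334.
Competitive Q* = 49, so ΔQ = 16.3333; wedge = 151.6667 − 135.3334 = 16.3333.
Deadweight loss = ½ × 16.3333 × 16.3333 = $133.39.

$133.39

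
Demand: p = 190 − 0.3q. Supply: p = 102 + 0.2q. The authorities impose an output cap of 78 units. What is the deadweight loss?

2401

Competitive equilibrium: 190 − 0.3q = 102 + 0.2q → q* = 176, p* = 137.2.
At q = 78: demand price = 190 − 0.3·78 = 166.6; supply price = 102 + 0.2·78 = 117.6.
Δq = 176 − 78 = 98; wedge = 166.6 − 117.6 = 49.
Deadweight loss = ½ × 98 × 49 = 2401.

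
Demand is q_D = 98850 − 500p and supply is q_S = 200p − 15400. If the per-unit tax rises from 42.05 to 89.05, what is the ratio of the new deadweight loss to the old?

4.485

In inverse form: demand p = 197.7 − 0.002q, supply p = 77 + 0.005q.
Competitive equilibrium: 197.7 − 0.002q = 77 + 0.005q → q* = 17242.8571, p* = 163.2143.
For a per-unit tax t: Δq = t/0.007, so DWL = ½·t·(t/0.007) = t²/0.014.
At t = 42.05: DWL = 126300.179. At t = 89.05: DWL = 566421.607.
Ratio = (89.05/42.05)² = 4.485.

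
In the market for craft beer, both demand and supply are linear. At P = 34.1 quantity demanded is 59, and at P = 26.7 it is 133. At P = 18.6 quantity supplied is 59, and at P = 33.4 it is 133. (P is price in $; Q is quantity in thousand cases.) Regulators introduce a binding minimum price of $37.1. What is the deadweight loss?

$1000.42 thousand

Demand slope = (26.7 − 34.1)/(133 − 59) = −0.1, so P = 40 − 0.1Q.
Supply slope = (33.4 − 18.6)/(133 − 59) = 0.2, so P = 6.8 + 0.2Q.
Competitive equilibrium: 40 − 0.1Q = 6.8 + 0.2Q → Q* = 110.6667, P* = 28.9333.
At the floor P = 37.1, quantity demanded = (40 − 37.1)/0.1 = 29.
Sellers' marginal cost at Q' = 29: 6.8 + 0.2·29 = 12.6.
ΔQ = 110.6667 − 29 = 81.6667; wedge = 37.1 − 12.6 = 24.5.
The triangle = ½ × 81.6667 × 24.5 = $1000.42 thousand.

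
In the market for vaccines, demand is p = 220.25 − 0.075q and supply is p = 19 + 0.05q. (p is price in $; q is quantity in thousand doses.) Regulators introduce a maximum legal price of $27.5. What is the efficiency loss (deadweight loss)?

$129600 thousand

Competitive equilibrium: 220.25 − 0.075q = 19 + 0.05q → q* = 1610, p* = 99.5.
At the ceiling p = 27.5, quantity supplied = (27.5 − 19)/0.05 = 170.
Willingness to pay at q' = 170: 220.25 − 0.075·170 = 207.5.
Δq = 1610 − 170 = 1440; wedge = 207.5 − 27.5 = 180.
The triangle = ½ × 1440 × 180 = $129600 thousand.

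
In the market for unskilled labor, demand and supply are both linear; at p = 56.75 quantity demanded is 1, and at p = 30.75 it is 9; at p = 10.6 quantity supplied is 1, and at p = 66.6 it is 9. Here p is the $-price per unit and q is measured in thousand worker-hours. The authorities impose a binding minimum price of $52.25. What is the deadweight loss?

Demand slope = (30.75 − 56.75)/(9 − 1) = −3.25, so p = 60 − 3.25q.
Supply slope = (66.6 − 10.6)/(9 − 1) = 7, so p = 3.6 + 7q.
Competitive equilibrium: 60 − 3.25q = 3.6 + 7q → q* = 5.5024, p* = 42.1171.
At the floor p = 52.25, quantity demanded = (60 − 52.25)/3.25 = 2.3846.
Sellers' marginal cost at q' = 2.3846: 3.6 + 7·2.3846 = 20.2922.
Δq = 5.5024 − 2.3846 = 3.1178; wedge = 52.25 − 20.2922 = 31.9578.
Welfare loss = ½ × 3.1178 × 31.9578 = $49.82 thousand.

$49.82 thousand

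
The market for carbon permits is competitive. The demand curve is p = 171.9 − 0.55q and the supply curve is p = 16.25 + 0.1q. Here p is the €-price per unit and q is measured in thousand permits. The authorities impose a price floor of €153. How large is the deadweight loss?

Competitive equilibrium: 171.9 − 0.55q = 16.25 + 0.1q → q* = 239.4615, p* = 40.1962.
At the floor p = 153, quantity demanded = (171.9 − 153)/0.55 = 34.3636.
Sellers' marginal cost at q' = 34.3636: 16.25 + 0.1·34.3636 = 19.6864.
Δq = 239.4615 − 34.3636 = 205.0979; wedge = 153 − 19.6864 = 133.3136.
Deadweight loss = ½ × 205.0979 × 133.3136 = €13671.17 thousand.

€13671.17 thousand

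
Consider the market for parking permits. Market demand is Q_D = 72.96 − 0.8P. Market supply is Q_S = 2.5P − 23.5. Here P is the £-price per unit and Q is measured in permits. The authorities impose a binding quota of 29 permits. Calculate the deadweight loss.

In inverse form: demand P = 91.2 − 1.25Q, supply P = 9.4 + 0.4Q.
Competitive equilibrium: 91.2 − 1.25Q = 9.4 + 0.4Q → Q* = 49.5758, P* = 29.2303.
At Q = 29: demand price = 91.2 − 1.25·29 = 54.95; supply price = 9.4 + 0.4·29 = 21.
ΔQ = 49.5758 − 29 = 20.5758; wedge = 54.95 − 21 = 33.95.
DWL = ½ × 20.5758 × 33.95 = £349.27.

£349.27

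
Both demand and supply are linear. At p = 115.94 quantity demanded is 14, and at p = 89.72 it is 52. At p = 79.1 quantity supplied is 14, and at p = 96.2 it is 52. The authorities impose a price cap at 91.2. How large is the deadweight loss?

16.79

Demand slope = (89.72 − 115.94)/(52 − 14) = −0.69, so p = 125.6 − 0.69q.
Supply slope = (96.2 − 79.1)/(52 − 14) = 0.45, so p = 72.8 + 0.45q.
Competitive equilibrium: 125.6 − 0.69q = 72.8 + 0.45q → q* = 46.3158, p* = 93.6421.
At the ceiling p = 91.2, quantity supplied = (91.2 − 72.8)/0.45 = 40.8889.
Willingness to pay at q' = 40.8889: 125.6 − 0.69·40.8889 = 97.3867.
Δq = 46.3158 − 40.8889 = 5.4269; wedge = 97.3867 − 91.2 = 6.1867.
The triangle = ½ × 5.4269 × 6.1867 = 16.79.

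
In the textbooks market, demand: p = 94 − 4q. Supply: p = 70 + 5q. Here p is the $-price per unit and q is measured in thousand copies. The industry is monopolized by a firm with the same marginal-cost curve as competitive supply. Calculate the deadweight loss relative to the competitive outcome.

$3.03 thousand

Competitive equilibrium: 94 − 4q = 70 + 5q → q* = 2.6667, p* = 83.3333.
Marginal revenue: MR = 94 − 8q. Set MR = MC: 94 − 8q = 70 + 5q → q_m = 1.8462.
Price p_m = 94 − 4·1.8462 = 86.6152; MC(q_m) = 70 + 5·1.8462 = 79.231.
Competitive q* = 2.6667, so Δq = 0.8205; wedge = 86.6152 − 79.231 = 7.3842.
DWL = ½ × 0.8205 × 7.3842 = $3.03 thousand.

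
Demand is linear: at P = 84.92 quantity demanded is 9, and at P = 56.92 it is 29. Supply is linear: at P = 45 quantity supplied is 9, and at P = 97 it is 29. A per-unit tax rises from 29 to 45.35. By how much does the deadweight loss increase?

151.95

Demand slope = (56.92 − 84.92)/(29 − 9) = −1.4, so P = 97.52 − 1.4Q.
Supply slope = (97 − 45)/(29 − 9) = 2.6, so P = 21.6 + 2.6Q.
Competitive equilibrium: 97.52 − 1.4Q = 21.6 + 2.6Q → Q* = 18.98, P* = 70.948.
For a per-unit tax t: ΔQ = t/4, so DWL = ½·t·(t/4) = t²/8.
At t = 29: DWL = 105.125. At t = 45.35: DWL = 257.078.
Increase = 257.078 − 105.125 = 151.95.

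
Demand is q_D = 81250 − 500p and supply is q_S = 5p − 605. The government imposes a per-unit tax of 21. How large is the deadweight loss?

In inverse form: demand p = 162.5 − 0.002q, supply p = 121 + 0.2q.
Competitive equilibrium: 162.5 − 0.002q = 121 + 0.2q → q* = 205.4455, p* = 162.0891.
With the tax, the buyer price exceeds the seller price by 21: (162.5 − 0.002q) − (121 + 0.2q) = 21 → q' = 101.4851.
Δq = 205.4455 − 101.4851 = 103.9604; the wedge equals the tax, 21.
Deadweight loss = ½ × 103.9604 × 21 = 1091.58.

1091.58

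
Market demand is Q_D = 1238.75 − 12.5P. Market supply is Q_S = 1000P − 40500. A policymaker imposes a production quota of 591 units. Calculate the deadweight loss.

In inverse form: demand P = 99.1 − 0.08Q, supply P = 40.5 + 0.001Q.
Competitive equilibrium: 99.1 − 0.08Q = 40.5 + 0.001Q → Q* = 723.4568, P* = 41.2235.
At Q = 591: demand price = 99.1 − 0.08·591 = 51.82; supply price = 40.5 + 0.001·591 = 41.091.
ΔQ = 723.4568 − 591 = 132.4568; wedge = 51.82 − 41.091 = 10.729.
Deadweight loss = ½ × 132.4568 × 10.729 = 710.56.

710.56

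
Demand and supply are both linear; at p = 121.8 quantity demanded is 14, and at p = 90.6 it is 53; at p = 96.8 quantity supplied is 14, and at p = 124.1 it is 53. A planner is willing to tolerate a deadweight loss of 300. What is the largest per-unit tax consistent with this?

30

Demand slope = (90.6 − 121.8)/(53 − 14) = −0.8, so p = 133 − 0.8q.
Supply slope = (124.1 − 96.8)/(53 − 14) = 0.7, so p = 87 + 0.7q.
Competitive equilibrium: 133 − 0.8q = 87 + 0.7q → q* = 30.6667, p* = 108.4667.
A tax t gives Δq = t/1.5 and wedge t, so DWL = t²/3.
t²/3 = 300 → t² = 900 → t = 30.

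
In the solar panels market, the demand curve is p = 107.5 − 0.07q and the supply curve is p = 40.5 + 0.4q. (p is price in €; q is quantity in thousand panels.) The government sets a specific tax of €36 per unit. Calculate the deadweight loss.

€1378.72 thousand

Competitive equilibrium: 107.5 − 0.07q = 40.5 + 0.4q → q* = 142.5532, p* = 97.5213.
With the tax, the buyer price exceeds the seller price by 36: (107.5 − 0.07q) − (40.5 + 0.4q) = 36 → q' = 65.9574.
Δq = 142.5532 − 65.9574 = 76.5958; the wedge equals the tax, 36.
Welfare loss = ½ × 76.5958 × 36 = €1378.72 thousand.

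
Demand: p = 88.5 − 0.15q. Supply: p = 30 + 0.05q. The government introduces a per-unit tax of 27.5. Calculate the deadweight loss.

1890.625

Competitive equilibrium: 88.5 − 0.15q = 30 + 0.05q → q* = 292.5, p* = 44.625.
With the tax, the buyer price exceeds the seller price by 27.5: (88.5 − 0.15q) − (30 + 0.05q) = 27.5 → q' = 155.
Δq = 292.5 − 155 = 137.5; the wedge equals the tax, 27.5.
Deadweight loss = ½ × 137.5 × 27.5 = 1890.625.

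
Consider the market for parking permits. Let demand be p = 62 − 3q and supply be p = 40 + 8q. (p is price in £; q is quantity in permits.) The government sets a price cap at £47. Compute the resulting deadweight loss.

Competitive equilibrium: 62 − 3q = 40 + 8q → q* = 2, p* = 56.
At the ceiling p = 47, quantity supplied = (47 − 40)/8 = 0.875.
Willingness to pay at q' = 0.875: 62 − 3·0.875 = 59.375.
Δq = 2 − 0.875 = 1.125; wedge = 59.375 − 47 = 12.375.
DWL = ½ × 1.125 × 12.375 = £6.96.

£6.96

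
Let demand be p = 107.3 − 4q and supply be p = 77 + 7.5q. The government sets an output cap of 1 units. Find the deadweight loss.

Competitive equilibrium: 107.3 − 4q = 77 + 7.5q → q* = 2.6348, p* = 96.7609.
At q = 1: demand price = 107.3 − 4·1 = 103.3; supply price = 77 + 7.5·1 = 84.5.
Δq = 2.6348 − 1 = 1.6348; wedge = 103.3 − 84.5 = 18.8.
DWL = ½ × 1.6348 × 18.8 = 15.37.

15.37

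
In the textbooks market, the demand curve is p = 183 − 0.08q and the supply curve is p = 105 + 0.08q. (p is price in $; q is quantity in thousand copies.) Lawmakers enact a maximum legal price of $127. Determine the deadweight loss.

Competitive equilibrium: 183 − 0.08q = 105 + 0.08q → q* = 487.5, p* = 144.
At the ceiling p = 127, quantity supplied = (127 − 105)/0.08 = 275.
Willingness to pay at q' = 275: 183 − 0.08·275 = 161.
Δq = 487.5 − 275 = 212.5; wedge = 161 − 127 = 34.
The triangle = ½ × 212.5 × 34 = $3612.50 thousand.

$3612.50 thousand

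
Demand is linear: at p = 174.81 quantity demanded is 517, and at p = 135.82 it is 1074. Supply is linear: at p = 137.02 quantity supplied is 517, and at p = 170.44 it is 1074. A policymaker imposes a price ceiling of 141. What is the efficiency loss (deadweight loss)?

3271.90

Demand slope = (135.82 − 174.81)/(1074 − 517) = −0.07, so p = 211 − 0.07q.
Supply slope = (170.44 − 137.02)/(1074 − 517) = 0.06, so p = 106 + 0.06q.
Competitive equilibrium: 211 − 0.07q = 106 + 0.06q → q* = 807.69231, p* = 154.46154.
At the ceiling p = 141, quantity supplied = (141 − 106)/0.06 = 583.33333.
Willingness to pay at q' = 583.33333: 211 − 0.07·583.33333 = 170.16667.
Δq = 807.69231 − 583.33333 = 224.35898; wedge = 170.16667 − 141 = 29.16667.
Welfare loss = ½ × 224.35898 × 29.16667 = 3271.90.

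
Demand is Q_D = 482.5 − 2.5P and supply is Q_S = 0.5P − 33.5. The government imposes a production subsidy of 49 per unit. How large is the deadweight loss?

In inverse form: demand P = 193 − 0.4Q, supply P = 67 + 2Q.
Competitive equilibrium: 193 − 0.4Q = 67 + 2Q → Q* = 52.5, P* = 172.
The subsidy lowers effective supply by 49: P = 18 + 2Q.
New quantity: 193 − 0.4Q = 18 + 2Q → Q' = 72.9167.
Overproduction ΔQ = 72.9167 − 52.5 = 20.4167; wedge = subsidy = 49.
Deadweight loss = ½ × 20.4167 × 49 = 500.21.

500.21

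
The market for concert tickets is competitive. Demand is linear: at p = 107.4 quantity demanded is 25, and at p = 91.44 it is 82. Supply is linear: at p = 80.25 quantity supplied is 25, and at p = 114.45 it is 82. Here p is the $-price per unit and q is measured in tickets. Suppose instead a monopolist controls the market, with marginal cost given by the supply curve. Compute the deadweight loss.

Demand slope = (91.44 − 107.4)/(82 − 25) = −0.28, so p = 114.4 − 0.28q.
Supply slope = (114.45 − 80.25)/(82 − 25) = 0.6, so p = 65.25 + 0.6q.
Competitive equilibrium: 114.4 − 0.28q = 65.25 + 0.6q → q* = 55.8523, p* = 98.7614.
Marginal revenue: MR = 114.4 − 0.56q. Set MR = MC: 114.4 − 0.56q = 65.25 + 0.6q → q_m = 42.3707.
Price p_m = 114.4 − 0.28·42.3707 = 102.5362; MC(q_m) = 65.25 + 0.6·42.3707 = 90.6724.
Competitive q* = 55.8523, so Δq = 13.4816; wedge = 102.5362 − 90.6724 = 11.8638.
DWL = ½ × 13.4816 × 11.8638 = $79.97.

$79.97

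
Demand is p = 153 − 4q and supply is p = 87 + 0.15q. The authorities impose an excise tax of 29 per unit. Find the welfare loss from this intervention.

101.33

Competitive equilibrium: 153 − 4q = 87 + 0.15q → q* = 15.90361, p* = 89.38554.
With the tax, the buyer price exceeds the seller price by 29: (153 − 4q) − (87 + 0.15q) = 29 → q' = 8.91566.
Δq = 15.90361 − 8.91566 = 6.98795; the wedge equals the tax, 29.
DWL = ½ × 6.98795 × 29 = 101.33.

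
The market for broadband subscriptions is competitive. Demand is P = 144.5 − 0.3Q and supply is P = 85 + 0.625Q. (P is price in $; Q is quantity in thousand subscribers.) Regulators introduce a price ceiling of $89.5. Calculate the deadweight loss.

$1509.22 thousand

Competitive equilibrium: 144.5 − 0.3Q = 85 + 0.625Q → Q* = 64.3243, P* = 125.2027.
At the ceiling P = 89.5, quantity supplied = (89.5 − 85)/0.625 = 7.2.
Willingness to pay at Q' = 7.2: 144.5 − 0.3·7.2 = 142.34.
ΔQ = 64.3243 − 7.2 = 57.1243; wedge = 142.34 − 89.5 = 52.84.
DWL = ½ × 57.1243 × 52.84 = $1509.22 thousand.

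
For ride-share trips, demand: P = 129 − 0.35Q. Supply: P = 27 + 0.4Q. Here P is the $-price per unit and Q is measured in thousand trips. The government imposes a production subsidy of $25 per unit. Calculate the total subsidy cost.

$4233.33 thousand

Competitive equilibrium: 129 − 0.35Q = 27 + 0.4Q → Q* = 136, P* = 81.4.
The subsidy lowers effective supply by 25: P = 2 + 0.4Q.
New quantity: 129 − 0.35Q = 2 + 0.4Q → Q' = 169.3333.
Total subsidy cost = 25 × 169.3333 = $4233.33 thousand.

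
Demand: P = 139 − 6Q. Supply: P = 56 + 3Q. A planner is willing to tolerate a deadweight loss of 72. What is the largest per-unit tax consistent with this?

36

Competitive equilibrium: 139 − 6Q = 56 + 3Q → Q* = 9.2222, P* = 83.6667.
A tax t gives ΔQ = t/9 and wedge t, so DWL = t²/18.
t²/18 = 72 → t² = 1296 → t = 36.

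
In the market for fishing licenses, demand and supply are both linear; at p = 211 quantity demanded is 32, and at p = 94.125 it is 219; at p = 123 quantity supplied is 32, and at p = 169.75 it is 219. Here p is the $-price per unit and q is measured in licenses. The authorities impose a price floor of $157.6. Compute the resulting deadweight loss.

Demand slope = (94.125 − 211)/(219 − 32) = −0.625, so p = 231 − 0.625q.
Supply slope = (169.75 − 123)/(219 − 32) = 0.25, so p = 115 + 0.25q.
Competitive equilibrium: 231 − 0.625q = 115 + 0.25q → q* = 132.5714, p* = 148.1429.
At the floor p = 157.6, quantity demanded = (231 − 157.6)/0.625 = 117.44.
Sellers' marginal cost at q' = 117.44: 115 + 0.25·117.44 = 144.36.
Δq = 132.5714 − 117.44 = 15.1314; wedge = 157.6 − 144.36 = 13.24.
DWL = ½ × 15.1314 × 13.24 = $100.17.

$100.17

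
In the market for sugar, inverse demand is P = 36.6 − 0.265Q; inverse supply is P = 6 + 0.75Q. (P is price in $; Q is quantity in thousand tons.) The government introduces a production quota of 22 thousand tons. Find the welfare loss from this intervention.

$33.69 thousand

Competitive equilibrium: 36.6 − 0.265Q = 6 + 0.75Q → Q* = 30.1478, P* = 28.6108.
At Q = 22: demand price = 36.6 − 0.265·22 = 30.77; supply price = 6 + 0.75·22 = 22.5.
ΔQ = 30.1478 − 22 = 8.1478; wedge = 30.77 − 22.5 = 8.27.
Welfare loss = ½ × 8.1478 × 8.27 = $33.69 thousand.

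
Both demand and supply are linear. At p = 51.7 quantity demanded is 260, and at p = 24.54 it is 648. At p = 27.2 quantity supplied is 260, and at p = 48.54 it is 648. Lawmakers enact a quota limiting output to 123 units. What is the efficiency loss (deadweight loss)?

Demand slope = (24.54 − 51.7)/(648 − 260) = −0.07, so p = 69.9 − 0.07q.
Supply slope = (48.54 − 27.2)/(648 − 260) = 0.055, so p = 12.9 + 0.055q.
Competitive equilibrium: 69.9 − 0.07q = 12.9 + 0.055q → q* = 456, p* = 37.98.
At q = 123: demand price = 69.9 − 0.07·123 = 61.29; supply price = 12.9 + 0.055·123 = 19.665.
Δq = 456 − 123 = 333; wedge = 61.29 − 19.665 = 41.625.
Welfare loss = ½ × 333 × 41.625 = 6930.56.

6930.56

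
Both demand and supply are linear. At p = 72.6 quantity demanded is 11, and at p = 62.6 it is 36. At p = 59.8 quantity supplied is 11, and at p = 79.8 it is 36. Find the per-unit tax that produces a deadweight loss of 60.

Demand slope = (62.6 − 72.6)/(36 − 11) = −0.4, so p = 77 − 0.4q.
Supply slope = (79.8 − 59.8)/(36 − 11) = 0.8, so p = 51 + 0.8q.
Competitive equilibrium: 77 − 0.4q = 51 + 0.8q → q* = 21.6667, p* = 68.3333.
A tax t gives Δq = t/1.2 and wedge t, so DWL = t²/2.4.
t²/2.4 = 60 → t² = 144 → t = 12.

12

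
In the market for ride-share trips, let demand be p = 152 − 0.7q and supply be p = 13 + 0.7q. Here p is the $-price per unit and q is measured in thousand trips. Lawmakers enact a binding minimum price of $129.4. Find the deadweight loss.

$3142.30 thousand

Competitive equilibrium: 152 − 0.7q = 13 + 0.7q → q* = 99.2857, p* = 82.5.
At the floor p = 129.4, quantity demanded = (152 − 129.4)/0.7 = 32.2857.
Sellers' marginal cost at q' = 32.2857: 13 + 0.7·32.2857 = 35.6.
Δq = 99.2857 − 32.2857 = 67; wedge = 129.4 − 35.6 = 93.8.
Welfare loss = ½ × 67 × 93.8 = $3142.30 thousand.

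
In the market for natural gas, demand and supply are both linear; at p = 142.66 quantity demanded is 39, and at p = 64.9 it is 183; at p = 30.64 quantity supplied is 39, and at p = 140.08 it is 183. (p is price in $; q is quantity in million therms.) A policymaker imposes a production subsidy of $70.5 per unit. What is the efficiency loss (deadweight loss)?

Demand slope = (64.9 − 142.66)/(183 − 39) = −0.54, so p = 163.72 − 0.54q.
Supply slope = (140.08 − 30.64)/(183 − 39) = 0.76, so p = 1 + 0.76q.
Competitive equilibrium: 163.72 − 0.54q = 1 + 0.76q → q* = 125.16923, p* = 96.12862.
The subsidy lowers effective supply by 70.5: p = 0.76q − 69.5.
New quantity: 163.72 − 0.54q = 0.76q − 69.5 → q' = 179.4.
Overproduction Δq = 179.4 − 125.16923 = 54.23077; wedge = subsidy = 70.5.
Welfare loss = ½ × 54.23077 × 70.5 = $1911.63 million.

$1911.63 million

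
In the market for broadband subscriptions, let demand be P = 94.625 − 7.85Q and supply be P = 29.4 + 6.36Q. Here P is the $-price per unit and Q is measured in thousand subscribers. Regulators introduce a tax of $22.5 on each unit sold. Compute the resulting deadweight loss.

Competitive equilibrium: 94.625 − 7.85Q = 29.4 + 6.36Q → Q* = 4.5901, P* = 58.5929.
With the tax, the buyer price exceeds the seller price by 22.5: (94.625 − 7.85Q) − (29.4 + 6.36Q) = 22.5 → Q' = 3.0067.
ΔQ = 4.5901 − 3.0067 = 1.5834; the wedge equals the tax, 22.5.
The triangle = ½ × 1.5834 × 22.5 = $17.81 thousand.

$17.81 thousand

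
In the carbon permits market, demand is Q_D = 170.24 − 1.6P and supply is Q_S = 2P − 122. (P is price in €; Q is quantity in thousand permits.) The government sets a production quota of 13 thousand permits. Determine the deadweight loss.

In inverse form: demand P = 106.4 − 0.625Q, supply P = 61 + 0.5Q.
Competitive equilibrium: 106.4 − 0.625Q = 61 + 0.5Q → Q* = 40.3556, P* = 81.1778.
At Q = 13: demand price = 106.4 − 0.625·13 = 98.275; supply price = 61 + 0.5·13 = 67.5.
ΔQ = 40.3556 − 13 = 27.3556; wedge = 98.275 − 67.5 = 30.775.
DWL = ½ × 27.3556 × 30.775 = €420.93 thousand.

€420.93 thousand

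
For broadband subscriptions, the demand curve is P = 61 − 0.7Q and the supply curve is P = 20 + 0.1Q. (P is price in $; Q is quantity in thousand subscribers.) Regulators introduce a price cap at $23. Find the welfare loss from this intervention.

$180.625 thousand

Competitive equilibrium: 61 − 0.7Q = 20 + 0.1Q → Q* = 51.25, P* = 25.125.
At the ceiling P = 23, quantity supplied = (23 − 20)/0.1 = 30.
Willingness to pay at Q' = 30: 61 − 0.7·30 = 40.
ΔQ = 51.25 − 30 = 21.25; wedge = 40 − 23 = 17.
DWL = ½ × 21.25 × 17 = $180.625 thousand.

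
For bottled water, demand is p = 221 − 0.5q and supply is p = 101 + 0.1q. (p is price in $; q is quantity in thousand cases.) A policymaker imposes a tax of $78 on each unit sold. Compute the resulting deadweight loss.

$5070 thousand

Competitive equilibrium: 221 − 0.5q = 101 + 0.1q → q* = 200, p* = 121.
With the tax, the buyer price exceeds the seller price by 78: (221 − 0.5q) − (101 + 0.1q) = 78 → q' = 70.
Δq = 200 − 70 = 130; the wedge equals the tax, 78.
Welfare loss = ½ × 130 × 78 = $5070 thousand.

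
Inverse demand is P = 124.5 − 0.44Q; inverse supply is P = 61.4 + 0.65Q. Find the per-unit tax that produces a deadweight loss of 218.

Competitive equilibrium: 124.5 − 0.44Q = 61.4 + 0.65Q → Q* = 57.8899, P* = 99.0284.
A tax t gives ΔQ = t/1.09 and wedge t, so DWL = t²/2.18.
t²/2.18 = 218 → t² = 475.24 → t = 21.8.

21.8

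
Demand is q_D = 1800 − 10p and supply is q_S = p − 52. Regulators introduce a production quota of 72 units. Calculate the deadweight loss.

1082.47

In inverse form: demand p = 180 − 0.1q, supply p = 52 + q.
Competitive equilibrium: 180 − 0.1q = 52 + q → q* = 116.3636, p* = 168.3636.
At q = 72: demand price = 180 − 0.1·72 = 172.8; supply price = 52 + 1·72 = 124.
Δq = 116.3636 − 72 = 44.3636; wedge = 172.8 − 124 = 48.8.
Welfare loss = ½ × 44.3636 × 48.8 = 1082.47.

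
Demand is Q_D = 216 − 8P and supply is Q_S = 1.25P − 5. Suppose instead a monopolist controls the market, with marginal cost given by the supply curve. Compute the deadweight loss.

In inverse form: demand P = 27 − 0.125Q, supply P = 4 + 0.8Q.
Competitive equilibrium: 27 − 0.125Q = 4 + 0.8Q → Q* = 24.8649, P* = 23.8919.
Marginal revenue: MR = 27 − 0.25Q. Set MR = MC: 27 − 0.25Q = 4 + 0.8Q → Q_m = 21.9048.
Price P_m = 27 − 0.125·21.9048 = 24.2619; MC(Q_m) = 4 + 0.8·21.9048 = 21.5238.
Competitive Q* = 24.8649, so ΔQ = 2.9601; wedge = 24.2619 − 21.5238 = 2.7381.
Welfare loss = ½ × 2.9601 × 2.7381 = 4.05.

4.05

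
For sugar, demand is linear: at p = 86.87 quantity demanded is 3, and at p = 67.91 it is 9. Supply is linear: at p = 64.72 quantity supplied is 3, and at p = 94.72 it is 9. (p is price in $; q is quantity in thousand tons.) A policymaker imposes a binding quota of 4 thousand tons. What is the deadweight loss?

Demand slope = (67.91 − 86.87)/(9 − 3) = −3.16, so p = 96.35 − 3.16q.
Supply slope = (94.72 − 64.72)/(9 − 3) = 5, so p = 49.72 + 5q.
Competitive equilibrium: 96.35 − 3.16q = 49.72 + 5q → q* = 5.7145, p* = 78.2923.
At q = 4: demand price = 96.35 − 3.16·4 = 83.71; supply price = 49.72 + 5·4 = 69.72.
Δq = 5.7145 − 4 = 1.7145; wedge = 83.71 − 69.72 = 13.99.
The triangle = ½ × 1.7145 × 13.99 = $11.99 thousand.

$11.99 thousand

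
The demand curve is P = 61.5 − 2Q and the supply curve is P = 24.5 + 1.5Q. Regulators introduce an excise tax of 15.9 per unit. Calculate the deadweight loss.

Competitive equilibrium: 61.5 − 2Q = 24.5 + 1.5Q → Q* = 10.5714, P* = 40.3571.
With the tax, the buyer price exceeds the seller price by 15.9: (61.5 − 2Q) − (24.5 + 1.5Q) = 15.9 → Q' = 6.0286.
ΔQ = 10.5714 − 6.0286 = 4.5428; the wedge equals the tax, 15.9.
DWL = ½ × 4.5428 × 15.9 = 36.12.

36.12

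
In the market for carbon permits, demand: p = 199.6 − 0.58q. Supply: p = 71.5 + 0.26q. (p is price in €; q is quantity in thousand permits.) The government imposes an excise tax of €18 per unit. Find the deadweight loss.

€192.86 thousand

Competitive equilibrium: 199.6 − 0.58q = 71.5 + 0.26q → q* = 152.5, p* = 111.15.
With the tax, the buyer price exceeds the seller price by 18: (199.6 − 0.58q) − (71.5 + 0.26q) = 18 → q' = 131.0714.
Δq = 152.5 − 131.0714 = 21.4286; the wedge equals the tax, 18.
DWL = ½ × 21.4286 × 18 = €192.86 thousand.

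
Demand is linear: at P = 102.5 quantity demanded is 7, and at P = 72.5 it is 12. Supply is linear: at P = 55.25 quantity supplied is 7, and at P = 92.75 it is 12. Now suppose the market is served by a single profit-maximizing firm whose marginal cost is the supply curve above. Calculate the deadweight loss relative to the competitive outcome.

Demand slope = (72.5 − 102.5)/(12 − 7) = −6, so P = 144.5 − 6Q.
Supply slope = (92.75 − 55.25)/(12 − 7) = 7.5, so P = 2.75 + 7.5Q.
Competitive equilibrium: 144.5 − 6Q = 2.75 + 7.5Q → Q* = 10.5, P* = 81.5.
Marginal revenue: MR = 144.5 − 12Q. Set MR = MC: 144.5 − 12Q = 2.75 + 7.5Q → Q_m = 7.2692.
Price P_m = 144.5 − 6·7.2692 = 100.8848; MC(Q_m) = 2.75 + 7.5·7.2692 = 57.269.
Competitive Q* = 10.5, so ΔQ = 3.2308; wedge = 100.8848 − 57.269 = 43.6158.
The triangle = ½ × 3.2308 × 43.6158 = 70.46.

70.46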